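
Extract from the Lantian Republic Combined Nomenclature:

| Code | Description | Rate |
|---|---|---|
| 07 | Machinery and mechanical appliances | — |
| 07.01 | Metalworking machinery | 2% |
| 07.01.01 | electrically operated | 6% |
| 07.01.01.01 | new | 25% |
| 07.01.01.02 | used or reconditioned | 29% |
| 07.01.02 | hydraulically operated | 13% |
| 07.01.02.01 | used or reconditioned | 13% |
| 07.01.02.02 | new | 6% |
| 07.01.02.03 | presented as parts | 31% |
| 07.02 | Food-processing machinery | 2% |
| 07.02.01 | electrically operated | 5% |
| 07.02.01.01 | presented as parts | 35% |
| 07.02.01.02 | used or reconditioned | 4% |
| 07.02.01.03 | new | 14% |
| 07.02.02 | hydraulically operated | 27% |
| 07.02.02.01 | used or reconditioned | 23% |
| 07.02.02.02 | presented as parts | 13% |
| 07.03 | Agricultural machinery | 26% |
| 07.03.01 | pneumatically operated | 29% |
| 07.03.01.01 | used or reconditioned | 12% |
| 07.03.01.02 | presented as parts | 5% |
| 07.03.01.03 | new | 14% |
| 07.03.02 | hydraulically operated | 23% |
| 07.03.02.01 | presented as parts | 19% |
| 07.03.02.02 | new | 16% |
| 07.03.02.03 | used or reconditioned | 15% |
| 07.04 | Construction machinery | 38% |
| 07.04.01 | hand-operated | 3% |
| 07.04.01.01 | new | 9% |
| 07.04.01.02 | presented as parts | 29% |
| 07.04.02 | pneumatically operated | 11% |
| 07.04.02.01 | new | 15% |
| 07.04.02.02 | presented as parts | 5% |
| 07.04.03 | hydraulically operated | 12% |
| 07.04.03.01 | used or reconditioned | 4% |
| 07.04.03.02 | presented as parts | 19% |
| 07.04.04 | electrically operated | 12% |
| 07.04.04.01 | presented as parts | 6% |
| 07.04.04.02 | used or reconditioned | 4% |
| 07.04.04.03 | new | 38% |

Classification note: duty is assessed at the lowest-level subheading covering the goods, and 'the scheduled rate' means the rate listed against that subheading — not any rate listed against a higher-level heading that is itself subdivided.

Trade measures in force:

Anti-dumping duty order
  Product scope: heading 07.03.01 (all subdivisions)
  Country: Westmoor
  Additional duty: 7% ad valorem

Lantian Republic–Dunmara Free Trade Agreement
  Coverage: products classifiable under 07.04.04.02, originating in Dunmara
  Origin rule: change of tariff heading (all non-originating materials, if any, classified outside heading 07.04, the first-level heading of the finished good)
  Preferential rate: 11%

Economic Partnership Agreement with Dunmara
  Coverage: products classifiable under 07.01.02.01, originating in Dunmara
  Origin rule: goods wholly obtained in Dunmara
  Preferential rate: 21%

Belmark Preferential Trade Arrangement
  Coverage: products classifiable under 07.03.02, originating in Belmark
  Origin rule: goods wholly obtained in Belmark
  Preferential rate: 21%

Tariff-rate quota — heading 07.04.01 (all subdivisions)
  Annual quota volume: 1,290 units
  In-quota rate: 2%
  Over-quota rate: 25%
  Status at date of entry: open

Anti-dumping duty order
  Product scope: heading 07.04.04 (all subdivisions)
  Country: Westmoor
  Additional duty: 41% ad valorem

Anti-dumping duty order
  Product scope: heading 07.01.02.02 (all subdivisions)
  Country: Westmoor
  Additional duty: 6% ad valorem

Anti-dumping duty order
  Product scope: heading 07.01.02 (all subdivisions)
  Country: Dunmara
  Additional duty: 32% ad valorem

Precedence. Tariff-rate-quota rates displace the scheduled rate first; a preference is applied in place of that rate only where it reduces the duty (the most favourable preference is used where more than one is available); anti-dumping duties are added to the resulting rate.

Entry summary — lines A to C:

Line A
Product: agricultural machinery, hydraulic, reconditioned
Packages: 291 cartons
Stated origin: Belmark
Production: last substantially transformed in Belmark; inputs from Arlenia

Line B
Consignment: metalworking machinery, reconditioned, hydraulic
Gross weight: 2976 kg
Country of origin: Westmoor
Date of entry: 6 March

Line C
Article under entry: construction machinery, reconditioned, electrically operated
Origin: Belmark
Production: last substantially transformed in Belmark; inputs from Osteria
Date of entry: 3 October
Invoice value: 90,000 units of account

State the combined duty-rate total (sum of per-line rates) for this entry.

32%

Line A: agricultural → 07.03; hydraulic → 07.03.02; reconditioned → 07.03.02.03. Scheduled 15%. Belmark agreement on 07.03.02: not wholly obtained. → 15%.
Line B: metalworking → 07.01; hydraulic → 07.01.02; reconditioned → 07.01.02.01. Scheduled 13%. No special measure applies. → 13%.
Line C: construction → 07.04; electrically operated → 07.04.04; reconditioned → 07.04.04.02. Scheduled 4%. Belmark agreement on 07.03.02: 07.04.04.02 not covered. → 4%.
Sum: 15% + 13% + 4% = 32%.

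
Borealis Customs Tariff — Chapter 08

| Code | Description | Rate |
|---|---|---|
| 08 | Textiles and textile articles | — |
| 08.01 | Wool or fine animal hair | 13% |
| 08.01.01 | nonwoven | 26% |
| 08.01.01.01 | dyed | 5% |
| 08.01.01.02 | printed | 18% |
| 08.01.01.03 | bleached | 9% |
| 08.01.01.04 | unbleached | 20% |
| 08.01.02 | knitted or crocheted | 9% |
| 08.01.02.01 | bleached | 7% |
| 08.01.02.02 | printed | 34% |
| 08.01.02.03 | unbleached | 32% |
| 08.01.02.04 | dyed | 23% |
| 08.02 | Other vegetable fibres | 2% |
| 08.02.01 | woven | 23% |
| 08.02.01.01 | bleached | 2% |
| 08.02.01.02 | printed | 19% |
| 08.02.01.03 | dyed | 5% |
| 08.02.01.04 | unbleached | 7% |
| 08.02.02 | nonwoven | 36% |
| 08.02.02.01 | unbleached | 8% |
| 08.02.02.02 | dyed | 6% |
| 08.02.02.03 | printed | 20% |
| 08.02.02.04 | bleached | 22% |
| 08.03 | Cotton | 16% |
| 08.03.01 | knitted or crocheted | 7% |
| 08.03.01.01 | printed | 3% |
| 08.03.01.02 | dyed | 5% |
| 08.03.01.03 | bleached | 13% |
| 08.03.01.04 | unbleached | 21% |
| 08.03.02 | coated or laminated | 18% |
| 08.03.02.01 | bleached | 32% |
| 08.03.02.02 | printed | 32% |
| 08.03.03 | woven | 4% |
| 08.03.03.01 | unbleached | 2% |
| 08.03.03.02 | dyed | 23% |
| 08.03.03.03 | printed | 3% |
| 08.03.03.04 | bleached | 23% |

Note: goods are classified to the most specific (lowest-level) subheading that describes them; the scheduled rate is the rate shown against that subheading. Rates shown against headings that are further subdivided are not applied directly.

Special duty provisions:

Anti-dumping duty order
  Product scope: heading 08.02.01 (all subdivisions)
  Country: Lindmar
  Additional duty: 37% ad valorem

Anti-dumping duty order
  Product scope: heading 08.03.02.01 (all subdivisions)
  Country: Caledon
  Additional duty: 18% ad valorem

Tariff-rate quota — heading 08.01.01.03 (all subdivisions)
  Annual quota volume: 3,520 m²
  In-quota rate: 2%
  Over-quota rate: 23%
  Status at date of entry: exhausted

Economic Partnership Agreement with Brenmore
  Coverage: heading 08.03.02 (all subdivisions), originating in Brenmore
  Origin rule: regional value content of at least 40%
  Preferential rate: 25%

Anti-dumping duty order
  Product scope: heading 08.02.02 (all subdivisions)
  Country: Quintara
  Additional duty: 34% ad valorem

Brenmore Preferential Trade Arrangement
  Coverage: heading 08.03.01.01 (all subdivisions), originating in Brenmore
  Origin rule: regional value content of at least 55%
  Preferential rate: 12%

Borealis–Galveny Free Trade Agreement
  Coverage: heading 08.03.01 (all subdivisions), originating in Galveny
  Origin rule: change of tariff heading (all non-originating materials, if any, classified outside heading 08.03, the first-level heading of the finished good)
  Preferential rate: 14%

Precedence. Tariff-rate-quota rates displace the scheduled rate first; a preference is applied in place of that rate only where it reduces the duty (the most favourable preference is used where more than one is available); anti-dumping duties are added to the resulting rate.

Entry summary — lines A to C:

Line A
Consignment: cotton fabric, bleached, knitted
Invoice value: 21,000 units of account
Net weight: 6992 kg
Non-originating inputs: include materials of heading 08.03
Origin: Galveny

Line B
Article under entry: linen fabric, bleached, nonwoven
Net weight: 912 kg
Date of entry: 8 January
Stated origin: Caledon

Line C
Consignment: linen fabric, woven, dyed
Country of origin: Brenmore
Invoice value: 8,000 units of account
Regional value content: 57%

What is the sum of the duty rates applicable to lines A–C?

Line A: cotton → 08.03; knitted → 08.03.01; bleached → 08.03.01.03. Scheduled 13%. Galveny agreement on 08.03.01: CTH not met. → 13%.
Line B: linen → 08.02; nonwoven → 08.02.02; bleached → 08.02.02.04. Scheduled 22%. No special measure applies. → 22%.
Line C: linen → 08.02; woven → 08.02.01; dyed → 08.02.01.03. Scheduled 5%. Brenmore agreement on 08.03.02: 08.02.01.03 not covered; Brenmore agreement on 08.03.01.01: 08.02.01.03 not covered. → 5%.
Sum: 13% + 22% + 5% = 40%.

40%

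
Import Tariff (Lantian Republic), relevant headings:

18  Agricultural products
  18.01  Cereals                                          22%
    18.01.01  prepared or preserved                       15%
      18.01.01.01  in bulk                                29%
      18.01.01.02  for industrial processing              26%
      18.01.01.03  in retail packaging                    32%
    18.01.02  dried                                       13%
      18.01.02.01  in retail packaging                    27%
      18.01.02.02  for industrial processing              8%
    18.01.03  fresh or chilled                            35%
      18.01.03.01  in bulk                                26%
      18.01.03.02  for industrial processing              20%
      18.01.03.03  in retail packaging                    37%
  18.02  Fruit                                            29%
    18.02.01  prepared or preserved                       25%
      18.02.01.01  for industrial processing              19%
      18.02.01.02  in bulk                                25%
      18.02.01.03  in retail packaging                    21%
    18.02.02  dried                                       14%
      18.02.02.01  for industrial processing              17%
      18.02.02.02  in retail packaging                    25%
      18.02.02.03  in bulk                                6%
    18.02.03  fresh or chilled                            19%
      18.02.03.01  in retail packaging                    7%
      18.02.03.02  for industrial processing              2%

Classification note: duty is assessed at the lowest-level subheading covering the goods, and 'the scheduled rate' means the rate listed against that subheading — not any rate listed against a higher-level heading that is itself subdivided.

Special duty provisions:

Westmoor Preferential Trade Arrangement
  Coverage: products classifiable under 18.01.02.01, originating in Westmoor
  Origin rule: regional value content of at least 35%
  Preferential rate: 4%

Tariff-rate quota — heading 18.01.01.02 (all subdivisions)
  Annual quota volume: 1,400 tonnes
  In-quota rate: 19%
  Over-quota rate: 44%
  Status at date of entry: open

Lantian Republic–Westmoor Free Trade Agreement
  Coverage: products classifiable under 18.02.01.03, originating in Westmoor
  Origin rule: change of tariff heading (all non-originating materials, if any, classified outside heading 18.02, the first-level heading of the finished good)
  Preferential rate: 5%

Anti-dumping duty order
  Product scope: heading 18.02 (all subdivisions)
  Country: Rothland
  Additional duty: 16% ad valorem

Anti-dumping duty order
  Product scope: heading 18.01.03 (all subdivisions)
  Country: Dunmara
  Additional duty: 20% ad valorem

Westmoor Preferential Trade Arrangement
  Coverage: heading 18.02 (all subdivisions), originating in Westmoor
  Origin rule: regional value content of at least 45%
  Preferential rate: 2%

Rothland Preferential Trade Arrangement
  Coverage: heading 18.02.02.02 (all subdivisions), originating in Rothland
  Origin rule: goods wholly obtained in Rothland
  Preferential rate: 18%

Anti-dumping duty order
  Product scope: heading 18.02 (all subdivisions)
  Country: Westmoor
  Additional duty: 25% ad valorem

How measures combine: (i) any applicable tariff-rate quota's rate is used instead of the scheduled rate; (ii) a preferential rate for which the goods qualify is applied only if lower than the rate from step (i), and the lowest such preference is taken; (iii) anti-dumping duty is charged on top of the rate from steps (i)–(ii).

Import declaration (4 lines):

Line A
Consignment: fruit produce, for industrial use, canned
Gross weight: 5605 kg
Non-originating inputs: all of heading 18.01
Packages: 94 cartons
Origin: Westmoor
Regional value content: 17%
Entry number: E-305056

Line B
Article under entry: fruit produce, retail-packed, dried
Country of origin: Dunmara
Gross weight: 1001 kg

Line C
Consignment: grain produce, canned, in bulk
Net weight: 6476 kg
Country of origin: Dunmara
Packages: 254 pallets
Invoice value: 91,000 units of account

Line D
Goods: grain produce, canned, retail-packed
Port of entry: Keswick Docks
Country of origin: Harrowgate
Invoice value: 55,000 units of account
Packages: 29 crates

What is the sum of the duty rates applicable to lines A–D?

130%

Line A: fruit → 18.02; canned → 18.02.01; for industrial use → 18.02.01.01. Scheduled 19%. Westmoor agreement on 18.01.02.01: 18.02.01.01 not covered; Westmoor agreement on 18.02.01.03: 18.02.01.01 not covered; Westmoor agreement on 18.02: RVC < 45%; anti-dumping (Westmoor, 18.02): +25%; total 19% + 25% = 44%. → 44%.
Line B: fruit → 18.02; dried → 18.02.02; retail-packed → 18.02.02.02. Scheduled 25%. No special measure applies. → 25%.
Line C: grain → 18.01; canned → 18.01.01; in bulk → 18.01.01.01. Scheduled 29%. No special measure applies. → 29%.
Line D: grain → 18.01; canned → 18.01.01; retail-packed → 18.01.01.03. Scheduled 32%. No special measure applies. → 32%.
Sum: 44% + 25% + 29% + 32% = 130%.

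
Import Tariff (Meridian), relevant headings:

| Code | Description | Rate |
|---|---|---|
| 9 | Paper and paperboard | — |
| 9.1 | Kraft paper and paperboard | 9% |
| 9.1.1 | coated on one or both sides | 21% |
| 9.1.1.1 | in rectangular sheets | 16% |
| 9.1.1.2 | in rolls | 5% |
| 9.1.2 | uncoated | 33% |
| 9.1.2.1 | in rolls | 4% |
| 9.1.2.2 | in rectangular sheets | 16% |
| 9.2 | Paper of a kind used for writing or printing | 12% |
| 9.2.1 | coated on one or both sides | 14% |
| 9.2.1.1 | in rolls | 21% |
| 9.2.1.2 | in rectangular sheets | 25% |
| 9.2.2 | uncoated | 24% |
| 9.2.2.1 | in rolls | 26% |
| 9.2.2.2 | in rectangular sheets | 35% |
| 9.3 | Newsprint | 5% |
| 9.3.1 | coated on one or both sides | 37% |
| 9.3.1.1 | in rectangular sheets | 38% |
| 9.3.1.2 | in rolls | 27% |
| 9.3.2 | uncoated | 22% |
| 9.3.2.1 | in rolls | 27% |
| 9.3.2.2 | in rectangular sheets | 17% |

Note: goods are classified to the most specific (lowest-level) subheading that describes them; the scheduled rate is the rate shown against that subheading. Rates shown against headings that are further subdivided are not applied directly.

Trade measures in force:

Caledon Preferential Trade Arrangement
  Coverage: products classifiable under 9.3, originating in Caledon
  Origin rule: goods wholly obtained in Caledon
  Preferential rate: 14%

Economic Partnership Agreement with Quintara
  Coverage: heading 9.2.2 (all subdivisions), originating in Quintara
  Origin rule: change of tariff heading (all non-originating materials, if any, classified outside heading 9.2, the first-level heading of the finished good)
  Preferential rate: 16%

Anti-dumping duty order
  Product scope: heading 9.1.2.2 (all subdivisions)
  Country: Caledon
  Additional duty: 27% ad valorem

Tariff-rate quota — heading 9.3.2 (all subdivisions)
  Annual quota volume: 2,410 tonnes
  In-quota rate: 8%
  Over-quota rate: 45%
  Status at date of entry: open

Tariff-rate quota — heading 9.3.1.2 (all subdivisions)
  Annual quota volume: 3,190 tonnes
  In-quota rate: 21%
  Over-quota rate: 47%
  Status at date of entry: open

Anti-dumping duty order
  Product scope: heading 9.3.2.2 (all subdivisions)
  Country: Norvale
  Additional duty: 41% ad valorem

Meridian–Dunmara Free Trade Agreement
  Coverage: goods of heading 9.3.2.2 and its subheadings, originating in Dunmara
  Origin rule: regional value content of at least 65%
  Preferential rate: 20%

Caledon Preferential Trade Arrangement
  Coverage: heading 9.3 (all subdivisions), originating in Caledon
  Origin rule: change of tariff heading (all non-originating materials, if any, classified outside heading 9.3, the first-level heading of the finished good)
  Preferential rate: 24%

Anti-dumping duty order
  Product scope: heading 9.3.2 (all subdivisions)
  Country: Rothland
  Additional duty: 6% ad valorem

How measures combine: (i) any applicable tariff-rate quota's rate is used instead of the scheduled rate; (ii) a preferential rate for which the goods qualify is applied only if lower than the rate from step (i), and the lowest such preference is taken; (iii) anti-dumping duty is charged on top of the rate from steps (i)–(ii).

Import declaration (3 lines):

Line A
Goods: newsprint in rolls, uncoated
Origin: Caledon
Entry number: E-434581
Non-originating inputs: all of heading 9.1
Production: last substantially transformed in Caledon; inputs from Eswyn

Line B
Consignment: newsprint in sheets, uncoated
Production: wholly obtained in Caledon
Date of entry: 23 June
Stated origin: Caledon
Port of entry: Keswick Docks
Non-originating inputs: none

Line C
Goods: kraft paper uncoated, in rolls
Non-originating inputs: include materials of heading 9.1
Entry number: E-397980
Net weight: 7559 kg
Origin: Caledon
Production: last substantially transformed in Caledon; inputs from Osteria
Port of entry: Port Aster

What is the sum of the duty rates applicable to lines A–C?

Line A: newsprint → 9.3; uncoated → 9.3.2; in rolls → 9.3.2.1. Scheduled 27%. quota on 9.3.2 open → in-quota 8%; Caledon agreement on 9.3: not wholly obtained; Caledon agreement on 9.3: CTH met → 24% available; preference 24% not lower than 8% → no reduction. → 8%.
Line B: newsprint → 9.3; uncoated → 9.3.2; in sheets → 9.3.2.2. Scheduled 17%. quota on 9.3.2 open → in-quota 8%; Caledon agreement on 9.3: wholly obtained → 14% available; Caledon agreement on 9.3: CTH met → 24% available; preference 14% not lower than 8% → no reduction. → 8%.
Line C: kraft paper → 9.1; uncoated → 9.1.2; in rolls → 9.1.2.1. Scheduled 4%. Caledon agreement on 9.3: 9.1.2.1 not covered; Caledon agreement on 9.3: 9.1.2.1 not covered. → 4%.
Sum: 8% + 8% + 4% = 20%.

20%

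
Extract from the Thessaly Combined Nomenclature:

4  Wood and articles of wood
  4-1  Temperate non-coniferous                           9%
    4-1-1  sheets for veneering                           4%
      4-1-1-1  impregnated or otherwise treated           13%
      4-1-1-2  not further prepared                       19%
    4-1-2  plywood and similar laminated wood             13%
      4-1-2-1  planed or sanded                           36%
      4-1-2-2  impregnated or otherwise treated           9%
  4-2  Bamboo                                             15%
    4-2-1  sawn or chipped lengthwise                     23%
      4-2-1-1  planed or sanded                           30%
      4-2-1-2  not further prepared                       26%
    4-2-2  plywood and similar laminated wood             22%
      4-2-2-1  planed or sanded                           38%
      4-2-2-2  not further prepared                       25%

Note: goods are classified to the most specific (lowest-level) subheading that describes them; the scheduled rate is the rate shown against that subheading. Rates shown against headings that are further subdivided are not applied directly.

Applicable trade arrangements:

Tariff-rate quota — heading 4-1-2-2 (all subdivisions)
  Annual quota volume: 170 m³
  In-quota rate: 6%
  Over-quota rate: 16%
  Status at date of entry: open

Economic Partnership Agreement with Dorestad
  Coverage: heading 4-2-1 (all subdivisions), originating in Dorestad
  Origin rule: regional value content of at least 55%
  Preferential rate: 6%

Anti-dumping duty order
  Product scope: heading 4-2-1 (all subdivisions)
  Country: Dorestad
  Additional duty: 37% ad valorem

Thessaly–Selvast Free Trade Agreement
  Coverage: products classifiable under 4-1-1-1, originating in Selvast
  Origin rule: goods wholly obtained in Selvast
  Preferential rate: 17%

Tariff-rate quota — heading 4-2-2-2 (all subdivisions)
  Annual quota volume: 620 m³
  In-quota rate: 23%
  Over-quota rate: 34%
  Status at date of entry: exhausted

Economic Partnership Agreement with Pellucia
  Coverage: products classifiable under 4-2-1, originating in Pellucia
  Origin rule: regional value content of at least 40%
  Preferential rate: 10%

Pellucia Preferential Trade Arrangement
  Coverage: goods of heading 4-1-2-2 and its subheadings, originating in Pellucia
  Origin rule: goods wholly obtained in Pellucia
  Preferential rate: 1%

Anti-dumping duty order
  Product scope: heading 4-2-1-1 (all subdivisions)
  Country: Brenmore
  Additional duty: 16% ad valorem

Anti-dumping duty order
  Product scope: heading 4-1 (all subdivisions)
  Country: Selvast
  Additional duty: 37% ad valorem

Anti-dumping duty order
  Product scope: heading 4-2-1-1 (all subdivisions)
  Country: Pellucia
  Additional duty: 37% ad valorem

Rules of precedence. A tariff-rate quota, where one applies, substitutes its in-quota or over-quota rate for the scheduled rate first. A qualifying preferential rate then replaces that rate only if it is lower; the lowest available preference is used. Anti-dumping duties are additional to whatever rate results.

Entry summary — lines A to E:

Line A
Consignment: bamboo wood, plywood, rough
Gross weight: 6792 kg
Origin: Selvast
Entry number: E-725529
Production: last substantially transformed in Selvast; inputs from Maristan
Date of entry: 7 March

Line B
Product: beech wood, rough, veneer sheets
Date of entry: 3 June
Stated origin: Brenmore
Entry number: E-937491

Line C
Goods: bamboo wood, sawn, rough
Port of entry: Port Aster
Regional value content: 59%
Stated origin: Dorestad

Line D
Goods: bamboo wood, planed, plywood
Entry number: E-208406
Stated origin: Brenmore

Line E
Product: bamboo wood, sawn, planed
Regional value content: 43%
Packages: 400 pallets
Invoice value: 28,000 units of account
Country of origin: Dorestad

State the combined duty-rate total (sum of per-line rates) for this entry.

Line A: bamboo → 4-2; plywood → 4-2-2; rough → 4-2-2-2. Scheduled 25%. quota on 4-2-2-2 exhausted → over-quota 34%; Selvast agreement on 4-1-1-1: 4-2-2-2 not covered. → 34%.
Line B: beech → 4-1; veneer sheets → 4-1-1; rough → 4-1-1-2. Scheduled 19%. No special measure applies. → 19%.
Line C: bamboo → 4-2; sawn → 4-2-1; rough → 4-2-1-2. Scheduled 26%. Dorestad agreement on 4-2-1: RVC ≥ 55% → 6% available; preferential 6%; anti-dumping (Dorestad, 4-2-1): +37%; total 6% + 37% = 43%. → 43%.
Line D: bamboo → 4-2; plywood → 4-2-2; planed → 4-2-2-1. Scheduled 38%. No special measure applies. → 38%.
Line E: bamboo → 4-2; sawn → 4-2-1; planed → 4-2-1-1. Scheduled 30%. Dorestad agreement on 4-2-1: RVC < 55%; anti-dumping (Dorestad, 4-2-1): +37%; total 30% + 37% = 67%. → 67%.
Sum: 34% + 19% + 43% + 38% + 67% = 201%.

201%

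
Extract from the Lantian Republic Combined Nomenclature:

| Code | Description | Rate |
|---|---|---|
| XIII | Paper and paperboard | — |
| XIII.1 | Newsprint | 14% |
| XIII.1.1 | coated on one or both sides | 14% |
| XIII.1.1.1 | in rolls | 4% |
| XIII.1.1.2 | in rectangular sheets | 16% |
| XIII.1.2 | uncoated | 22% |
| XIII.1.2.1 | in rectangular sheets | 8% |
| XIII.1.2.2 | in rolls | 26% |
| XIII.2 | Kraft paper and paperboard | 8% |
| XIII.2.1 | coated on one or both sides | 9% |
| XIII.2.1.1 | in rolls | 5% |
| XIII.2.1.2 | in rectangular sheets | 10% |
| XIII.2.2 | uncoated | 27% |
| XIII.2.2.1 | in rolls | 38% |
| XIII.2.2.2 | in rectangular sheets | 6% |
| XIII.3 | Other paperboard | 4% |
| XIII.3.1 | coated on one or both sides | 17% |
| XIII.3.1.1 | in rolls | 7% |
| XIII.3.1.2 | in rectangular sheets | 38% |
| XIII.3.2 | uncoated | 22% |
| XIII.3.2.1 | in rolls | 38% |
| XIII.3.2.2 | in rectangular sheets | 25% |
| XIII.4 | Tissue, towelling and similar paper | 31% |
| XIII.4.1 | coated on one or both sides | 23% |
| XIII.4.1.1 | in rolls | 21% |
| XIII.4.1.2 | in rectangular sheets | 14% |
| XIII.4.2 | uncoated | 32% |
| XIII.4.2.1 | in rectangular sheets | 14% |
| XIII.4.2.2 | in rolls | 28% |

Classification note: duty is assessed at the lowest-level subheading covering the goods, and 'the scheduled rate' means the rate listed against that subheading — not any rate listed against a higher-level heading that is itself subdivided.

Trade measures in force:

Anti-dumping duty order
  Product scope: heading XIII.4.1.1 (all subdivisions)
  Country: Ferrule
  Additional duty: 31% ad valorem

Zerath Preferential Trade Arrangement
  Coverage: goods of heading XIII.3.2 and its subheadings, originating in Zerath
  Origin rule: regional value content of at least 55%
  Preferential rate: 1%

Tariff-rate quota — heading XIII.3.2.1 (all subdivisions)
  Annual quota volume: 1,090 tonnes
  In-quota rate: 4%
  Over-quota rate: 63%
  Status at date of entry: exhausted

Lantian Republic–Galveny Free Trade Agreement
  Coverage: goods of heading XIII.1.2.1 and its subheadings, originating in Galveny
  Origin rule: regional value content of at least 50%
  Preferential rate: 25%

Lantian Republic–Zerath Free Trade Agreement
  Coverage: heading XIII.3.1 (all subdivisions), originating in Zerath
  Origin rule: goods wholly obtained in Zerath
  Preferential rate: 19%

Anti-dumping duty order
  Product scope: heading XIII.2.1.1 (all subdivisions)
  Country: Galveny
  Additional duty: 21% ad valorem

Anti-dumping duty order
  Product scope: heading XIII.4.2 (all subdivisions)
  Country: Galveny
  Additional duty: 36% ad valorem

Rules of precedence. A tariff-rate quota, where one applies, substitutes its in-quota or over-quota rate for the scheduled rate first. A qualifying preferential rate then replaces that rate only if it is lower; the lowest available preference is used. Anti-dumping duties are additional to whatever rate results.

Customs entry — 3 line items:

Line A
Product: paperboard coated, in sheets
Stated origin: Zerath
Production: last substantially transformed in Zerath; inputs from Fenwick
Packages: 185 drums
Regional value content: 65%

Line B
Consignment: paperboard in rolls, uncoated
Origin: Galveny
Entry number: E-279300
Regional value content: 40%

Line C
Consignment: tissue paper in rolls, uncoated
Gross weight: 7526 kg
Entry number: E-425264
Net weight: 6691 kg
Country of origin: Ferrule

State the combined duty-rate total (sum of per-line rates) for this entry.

Line A: paperboard → XIII.3; coated → XIII.3.1; in sheets → XIII.3.1.2. Scheduled 38%. Zerath agreement on XIII.3.2: XIII.3.1.2 not covered; Zerath agreement on XIII.3.1: not wholly obtained. → 38%.
Line B: paperboard → XIII.3; uncoated → XIII.3.2; in rolls → XIII.3.2.1. Scheduled 38%. quota on XIII.3.2.1 exhausted → over-quota 63%; Galveny agreement on XIII.1.2.1: XIII.3.2.1 not covered. → 63%.
Line C: tissue paper → XIII.4; uncoated → XIII.4.2; in rolls → XIII.4.2.2. Scheduled 28%. No special measure applies. → 28%.
Sum: 38% + 63% + 28% = 129%.

129%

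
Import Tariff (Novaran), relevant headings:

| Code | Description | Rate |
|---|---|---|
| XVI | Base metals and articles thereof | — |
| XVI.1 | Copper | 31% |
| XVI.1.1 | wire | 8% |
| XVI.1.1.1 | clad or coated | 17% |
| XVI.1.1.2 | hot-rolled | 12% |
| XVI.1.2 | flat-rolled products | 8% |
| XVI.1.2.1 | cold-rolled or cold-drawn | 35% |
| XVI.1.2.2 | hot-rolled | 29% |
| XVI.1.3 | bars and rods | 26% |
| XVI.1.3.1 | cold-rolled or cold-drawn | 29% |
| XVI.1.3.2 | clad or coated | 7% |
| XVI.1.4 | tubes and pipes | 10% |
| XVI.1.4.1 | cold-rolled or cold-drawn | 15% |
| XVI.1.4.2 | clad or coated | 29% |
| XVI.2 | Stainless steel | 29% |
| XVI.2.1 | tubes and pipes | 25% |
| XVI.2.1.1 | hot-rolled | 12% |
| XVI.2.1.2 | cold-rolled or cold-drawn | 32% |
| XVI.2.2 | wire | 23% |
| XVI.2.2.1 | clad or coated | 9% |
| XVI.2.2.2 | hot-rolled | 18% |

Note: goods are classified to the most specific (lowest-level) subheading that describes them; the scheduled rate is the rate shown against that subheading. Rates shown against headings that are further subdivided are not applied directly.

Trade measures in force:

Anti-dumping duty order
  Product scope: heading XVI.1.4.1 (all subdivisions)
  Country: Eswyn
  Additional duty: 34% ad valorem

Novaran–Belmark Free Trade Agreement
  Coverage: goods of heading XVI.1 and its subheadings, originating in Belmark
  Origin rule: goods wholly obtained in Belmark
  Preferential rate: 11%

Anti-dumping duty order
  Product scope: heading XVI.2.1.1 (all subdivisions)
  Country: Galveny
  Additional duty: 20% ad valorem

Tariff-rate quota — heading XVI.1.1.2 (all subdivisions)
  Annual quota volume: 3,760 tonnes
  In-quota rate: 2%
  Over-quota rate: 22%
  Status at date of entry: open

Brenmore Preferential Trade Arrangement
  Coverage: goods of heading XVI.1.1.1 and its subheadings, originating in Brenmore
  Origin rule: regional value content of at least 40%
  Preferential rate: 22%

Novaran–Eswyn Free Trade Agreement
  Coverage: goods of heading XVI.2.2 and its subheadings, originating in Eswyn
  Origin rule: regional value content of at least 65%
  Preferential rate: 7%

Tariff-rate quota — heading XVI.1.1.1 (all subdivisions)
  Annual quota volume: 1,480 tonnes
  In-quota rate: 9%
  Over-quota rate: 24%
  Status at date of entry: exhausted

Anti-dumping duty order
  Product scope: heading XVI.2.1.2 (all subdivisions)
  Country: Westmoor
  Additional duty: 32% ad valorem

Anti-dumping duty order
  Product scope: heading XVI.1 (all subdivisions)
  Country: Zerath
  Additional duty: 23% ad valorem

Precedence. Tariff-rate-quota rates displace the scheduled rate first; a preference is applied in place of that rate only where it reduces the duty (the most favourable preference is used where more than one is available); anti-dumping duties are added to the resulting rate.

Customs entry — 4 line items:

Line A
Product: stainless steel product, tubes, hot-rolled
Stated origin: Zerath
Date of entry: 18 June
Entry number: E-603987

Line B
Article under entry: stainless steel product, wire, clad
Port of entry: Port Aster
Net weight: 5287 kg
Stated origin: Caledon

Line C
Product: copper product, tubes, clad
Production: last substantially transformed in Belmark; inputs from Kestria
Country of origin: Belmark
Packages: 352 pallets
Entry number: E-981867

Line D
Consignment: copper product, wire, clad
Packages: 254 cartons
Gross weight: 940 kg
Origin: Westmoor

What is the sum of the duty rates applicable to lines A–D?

Line A: stainless steel → XVI.2; tubes → XVI.2.1; hot-rolled → XVI.2.1.1. Scheduled 12%. No special measure applies. → 12%.
Line B: stainless steel → XVI.2; wire → XVI.2.2; clad → XVI.2.2.1. Scheduled 9%. No special measure applies. → 9%.
Line C: copper → XVI.1; tubes → XVI.1.4; clad → XVI.1.4.2. Scheduled 29%. Belmark agreement on XVI.1: not wholly obtained. → 29%.
Line D: copper → XVI.1; wire → XVI.1.1; clad → XVI.1.1.1. Scheduled 17%. quota on XVI.1.1.1 exhausted → over-quota 24%. → 24%.
Sum: 12% + 9% + 29% + 24% = 74%.

74%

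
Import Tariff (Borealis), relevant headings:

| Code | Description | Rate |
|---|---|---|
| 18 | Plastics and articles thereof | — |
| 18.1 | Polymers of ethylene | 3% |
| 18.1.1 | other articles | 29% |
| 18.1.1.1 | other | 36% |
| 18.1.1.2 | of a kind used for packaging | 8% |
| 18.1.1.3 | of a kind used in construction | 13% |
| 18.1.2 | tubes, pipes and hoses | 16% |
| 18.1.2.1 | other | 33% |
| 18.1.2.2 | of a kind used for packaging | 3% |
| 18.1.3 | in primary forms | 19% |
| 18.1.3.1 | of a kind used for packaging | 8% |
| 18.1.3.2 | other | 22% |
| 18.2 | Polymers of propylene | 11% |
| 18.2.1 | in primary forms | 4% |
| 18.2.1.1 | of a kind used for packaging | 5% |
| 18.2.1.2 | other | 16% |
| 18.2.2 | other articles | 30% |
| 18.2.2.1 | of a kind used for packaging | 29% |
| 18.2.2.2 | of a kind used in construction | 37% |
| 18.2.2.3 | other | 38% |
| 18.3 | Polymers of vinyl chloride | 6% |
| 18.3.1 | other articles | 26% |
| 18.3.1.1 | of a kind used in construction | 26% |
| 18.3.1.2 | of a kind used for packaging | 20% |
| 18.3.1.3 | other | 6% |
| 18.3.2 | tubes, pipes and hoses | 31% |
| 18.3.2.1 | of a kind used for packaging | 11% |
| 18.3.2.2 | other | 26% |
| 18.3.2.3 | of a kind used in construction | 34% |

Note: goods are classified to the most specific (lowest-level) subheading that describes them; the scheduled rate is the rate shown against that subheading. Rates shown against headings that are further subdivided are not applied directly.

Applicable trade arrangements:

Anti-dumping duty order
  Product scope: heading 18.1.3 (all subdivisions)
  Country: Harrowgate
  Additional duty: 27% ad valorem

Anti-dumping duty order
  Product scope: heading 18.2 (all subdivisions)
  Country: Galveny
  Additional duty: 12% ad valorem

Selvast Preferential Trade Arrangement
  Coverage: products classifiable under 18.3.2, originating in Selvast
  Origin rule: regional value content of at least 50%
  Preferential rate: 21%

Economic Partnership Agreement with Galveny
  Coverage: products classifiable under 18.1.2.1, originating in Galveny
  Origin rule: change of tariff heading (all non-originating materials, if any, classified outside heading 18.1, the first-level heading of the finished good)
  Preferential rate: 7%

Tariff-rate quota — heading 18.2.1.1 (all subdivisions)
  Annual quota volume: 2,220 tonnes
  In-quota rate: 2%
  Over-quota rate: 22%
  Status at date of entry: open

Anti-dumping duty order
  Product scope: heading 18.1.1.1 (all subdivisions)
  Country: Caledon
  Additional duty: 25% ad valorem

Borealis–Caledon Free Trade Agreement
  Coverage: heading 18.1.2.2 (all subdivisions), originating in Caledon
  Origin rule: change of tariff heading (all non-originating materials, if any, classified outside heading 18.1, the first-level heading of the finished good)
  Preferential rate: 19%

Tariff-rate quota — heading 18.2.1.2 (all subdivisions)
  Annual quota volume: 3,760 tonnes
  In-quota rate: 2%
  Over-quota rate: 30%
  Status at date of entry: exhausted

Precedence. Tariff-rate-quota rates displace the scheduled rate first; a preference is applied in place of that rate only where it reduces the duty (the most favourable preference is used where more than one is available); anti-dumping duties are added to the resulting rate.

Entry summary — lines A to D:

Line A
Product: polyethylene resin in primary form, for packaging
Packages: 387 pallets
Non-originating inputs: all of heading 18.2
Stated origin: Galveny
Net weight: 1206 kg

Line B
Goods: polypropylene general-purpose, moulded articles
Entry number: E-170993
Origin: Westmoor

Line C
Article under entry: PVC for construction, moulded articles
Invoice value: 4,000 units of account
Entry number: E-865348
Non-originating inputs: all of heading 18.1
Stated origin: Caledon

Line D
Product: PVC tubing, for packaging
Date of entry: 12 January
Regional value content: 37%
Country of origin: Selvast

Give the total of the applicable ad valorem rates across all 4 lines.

Line A: polyethylene → 18.1; resin in primary form → 18.1.3; for packaging → 18.1.3.1. Scheduled 8%. Galveny agreement on 18.1.2.1: 18.1.3.1 not covered. → 8%.
Line B: polypropylene → 18.2; moulded articles → 18.2.2; general-purpose → 18.2.2.3. Scheduled 38%. No special measure applies. → 38%.
Line C: PVC → 18.3; moulded articles → 18.3.1; for construction → 18.3.1.1. Scheduled 26%. Caledon agreement on 18.1.2.2: 18.3.1.1 not covered. → 26%.
Line D: PVC → 18.3; tubing → 18.3.2; for packaging → 18.3.2.1. Scheduled 11%. Selvast agreement on 18.3.2: RVC < 50%. → 11%.
Sum: 8% + 38% + 26% + 11% = 83%.

83%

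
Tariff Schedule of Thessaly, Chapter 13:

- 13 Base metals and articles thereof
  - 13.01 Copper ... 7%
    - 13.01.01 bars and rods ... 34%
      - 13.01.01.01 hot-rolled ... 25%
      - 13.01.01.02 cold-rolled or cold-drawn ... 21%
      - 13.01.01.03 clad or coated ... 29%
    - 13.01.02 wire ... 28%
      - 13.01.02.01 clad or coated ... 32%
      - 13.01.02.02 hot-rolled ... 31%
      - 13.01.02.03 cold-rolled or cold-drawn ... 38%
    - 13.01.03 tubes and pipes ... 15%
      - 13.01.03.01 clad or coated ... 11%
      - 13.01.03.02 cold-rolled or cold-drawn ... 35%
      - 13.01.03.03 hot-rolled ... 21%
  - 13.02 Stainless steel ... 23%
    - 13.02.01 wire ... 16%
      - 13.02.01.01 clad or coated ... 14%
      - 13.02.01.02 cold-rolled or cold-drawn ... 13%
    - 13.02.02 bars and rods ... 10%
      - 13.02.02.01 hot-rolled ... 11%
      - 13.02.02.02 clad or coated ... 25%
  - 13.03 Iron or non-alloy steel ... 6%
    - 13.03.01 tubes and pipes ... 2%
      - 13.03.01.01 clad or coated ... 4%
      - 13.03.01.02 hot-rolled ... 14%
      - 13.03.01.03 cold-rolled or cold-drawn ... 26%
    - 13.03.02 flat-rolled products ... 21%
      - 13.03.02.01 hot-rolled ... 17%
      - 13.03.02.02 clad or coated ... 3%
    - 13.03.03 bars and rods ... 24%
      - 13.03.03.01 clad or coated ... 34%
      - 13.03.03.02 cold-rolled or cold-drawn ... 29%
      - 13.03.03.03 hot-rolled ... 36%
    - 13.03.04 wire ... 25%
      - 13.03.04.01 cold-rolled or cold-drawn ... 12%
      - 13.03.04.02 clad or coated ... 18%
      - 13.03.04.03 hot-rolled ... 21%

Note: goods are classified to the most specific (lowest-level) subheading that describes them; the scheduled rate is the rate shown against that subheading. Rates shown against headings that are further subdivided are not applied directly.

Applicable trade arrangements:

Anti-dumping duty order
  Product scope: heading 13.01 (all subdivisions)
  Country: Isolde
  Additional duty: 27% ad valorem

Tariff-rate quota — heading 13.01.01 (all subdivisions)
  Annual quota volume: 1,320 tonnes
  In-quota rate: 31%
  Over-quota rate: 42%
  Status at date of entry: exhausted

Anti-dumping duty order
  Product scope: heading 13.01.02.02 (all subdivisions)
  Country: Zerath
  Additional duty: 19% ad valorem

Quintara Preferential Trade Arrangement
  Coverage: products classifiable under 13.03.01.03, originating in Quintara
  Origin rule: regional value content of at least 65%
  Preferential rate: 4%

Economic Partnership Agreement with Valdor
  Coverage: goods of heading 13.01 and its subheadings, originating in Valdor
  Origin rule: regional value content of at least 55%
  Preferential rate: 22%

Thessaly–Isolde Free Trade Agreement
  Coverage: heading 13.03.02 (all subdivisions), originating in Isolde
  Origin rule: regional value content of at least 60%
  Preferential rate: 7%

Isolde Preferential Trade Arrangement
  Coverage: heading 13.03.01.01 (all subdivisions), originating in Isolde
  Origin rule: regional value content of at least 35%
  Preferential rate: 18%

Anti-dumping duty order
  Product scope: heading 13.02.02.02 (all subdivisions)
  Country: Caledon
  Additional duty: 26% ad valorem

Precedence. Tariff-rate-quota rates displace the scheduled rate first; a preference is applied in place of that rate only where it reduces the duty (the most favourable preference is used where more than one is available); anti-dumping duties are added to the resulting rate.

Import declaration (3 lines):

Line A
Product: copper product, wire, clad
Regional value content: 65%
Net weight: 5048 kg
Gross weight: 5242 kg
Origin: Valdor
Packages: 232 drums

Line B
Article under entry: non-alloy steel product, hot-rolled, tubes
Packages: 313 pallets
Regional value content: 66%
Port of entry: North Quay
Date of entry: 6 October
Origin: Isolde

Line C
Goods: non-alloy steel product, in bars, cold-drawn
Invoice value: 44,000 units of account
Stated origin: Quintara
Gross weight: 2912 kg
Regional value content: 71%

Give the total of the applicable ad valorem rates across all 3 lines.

65%

Line A: copper → 13.01; wire → 13.01.02; clad → 13.01.02.01. Scheduled 32%. Valdor agreement on 13.01: RVC ≥ 55% → 22% available; preferential 22%. → 22%.
Line B: non-alloy steel → 13.03; tubes → 13.03.01; hot-rolled → 13.03.01.02. Scheduled 14%. Isolde agreement on 13.03.02: 13.03.01.02 not covered; Isolde agreement on 13.03.01.01: 13.03.01.02 not covered. → 14%.
Line C: non-alloy steel → 13.03; in bars → 13.03.03; cold-drawn → 13.03.03.02. Scheduled 29%. Quintara agreement on 13.03.01.03: 13.03.03.02 not covered. → 29%.
Sum: 22% + 14% + 29% = 65%.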